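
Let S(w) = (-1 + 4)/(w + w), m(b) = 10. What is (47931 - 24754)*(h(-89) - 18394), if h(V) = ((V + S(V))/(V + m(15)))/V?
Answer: -533544690065849/1251518 ≈ -4.2632e+8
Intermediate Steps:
S(w) = 3/(2*w) (S(w) = 3/((2*w)) = 3*(1/(2*w)) = 3/(2*w))
h(V) = (V + 3/(2*V))/(V*(10 + V)) (h(V) = ((V + 3/(2*V))/(V + 10))/V = ((V + 3/(2*V))/(10 + V))/V = (V + 3/(2*V))/(V*(10 + V)))
(47931 - 24754)*(h(-89) - 18394) = (47931 - 24754)*((3/2 + (-89)**2)/((-89)**2*(10 - 89)) - 18394) = 23177*((1/7921)*(3/2 + 7921)/(-79) - 18394) = 23177*((1/7921)*(-1/79)*(15845/2) - 18394) = 23177*(-15845/1251518 - 18394) = 23177*(-23020437937/1251518) = -533544690065849/1251518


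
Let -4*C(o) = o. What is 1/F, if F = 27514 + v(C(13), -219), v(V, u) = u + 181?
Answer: 1/27476 ≈ 3.6395e-5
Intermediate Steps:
C(o) = -o/4
v(V, u) = 181 + u
F = 27476 (F = 27514 + (181 - 219) = 27514 - 38 = 27476)
1/F = 1/27476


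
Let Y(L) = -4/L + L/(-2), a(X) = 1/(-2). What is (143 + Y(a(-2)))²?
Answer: 366025/16 ≈ 22877.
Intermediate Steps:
a(X) = -½
Y(L) = -4/L - L/2 (Y(L) = -4/L + L*(-½) = -4/L - L/2)
(143 + Y(a(-2)))² = (143 + (-4/(-½) - ½*(-½)))² = (143 + (-4*(-2) + ¼))² = (143 + (8 + ¼))² = (143 + 33/4)² = (605/4)² = 366025/16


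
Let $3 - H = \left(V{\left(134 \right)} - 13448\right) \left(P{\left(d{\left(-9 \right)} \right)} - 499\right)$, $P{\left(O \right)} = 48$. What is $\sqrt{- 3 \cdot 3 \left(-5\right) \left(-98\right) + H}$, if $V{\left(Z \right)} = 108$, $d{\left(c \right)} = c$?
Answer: $i \sqrt{6020747} \approx 2453.7 i$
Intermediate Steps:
$H = -6016337$ ($H = 3 - \left(108 - 13448\right) \left(48 - 499\right) = 3 - \left(-13340\right) \left(-451\right) = 3 - 6016340 = -6016337$)
$\sqrt{- 3 \cdot 3 \left(-5\right) \left(-98\right) + H} = \sqrt{- 3 \cdot 3 \left(-5\right) \left(-98\right) - 6016337} = \sqrt{\left(-1\right) 9 \left(-5\right) \left(-98\right) - 6016337} = \sqrt{\left(-9\right) \left(-5\right) \left(-98\right) - 6016337} = \sqrt{45 \left(-98\right) - 6016337} = \sqrt{-4410 - 6016337} = \sqrt{-6020747} = i \sqrt{6020747}$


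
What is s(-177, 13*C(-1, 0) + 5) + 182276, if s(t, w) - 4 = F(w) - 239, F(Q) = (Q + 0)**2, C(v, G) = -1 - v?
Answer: 182066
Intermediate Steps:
F(Q) = Q**2
s(t, w) = -235 + w**2 (s(t, w) = 4 + (w**2 - 239) = 4 + (-239 + w**2) = -235 + w**2)
s(-177, 13*C(-1, 0) + 5) + 182276 = (-235 + (13*(-1 - 1*(-1)) + 5)**2) + 182276 = (-235 + (13*(-1 + 1) + 5)**2) + 182276 = (-235 + (13*0 + 5)**2) + 182276 = (-235 + (0 + 5)**2) + 182276 = (-235 + 5**2) + 182276 = (-235 + 25) + 182276 = -210 + 182276 = 182066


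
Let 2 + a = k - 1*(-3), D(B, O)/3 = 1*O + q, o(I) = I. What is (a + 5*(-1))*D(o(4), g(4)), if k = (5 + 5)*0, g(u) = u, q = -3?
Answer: -12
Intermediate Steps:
k = 0 (k = 10*0 = 0)
D(B, O) = -9 + 3*O (D(B, O) = 3*(1*O - 3) = 3*(O - 3) = 3*(-3 + O) = -9 + 3*O)
a = 1 (a = -2 + (0 - 1*(-3)) = -2 + (0 + 3) = -2 + 3 = 1)
(a + 5*(-1))*D(o(4), g(4)) = (1 + 5*(-1))*(-9 + 3*4) = (1 - 5)*(-9 + 12) = -4*3 = -12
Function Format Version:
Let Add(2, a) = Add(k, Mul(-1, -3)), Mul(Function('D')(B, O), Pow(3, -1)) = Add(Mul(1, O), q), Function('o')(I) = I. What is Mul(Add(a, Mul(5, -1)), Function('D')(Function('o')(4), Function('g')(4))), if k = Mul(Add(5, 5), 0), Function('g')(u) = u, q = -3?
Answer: -12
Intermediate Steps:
k = 0 (k = Mul(10, 0) = 0)
Function('D')(B, O) = Add(-9, Mul(3, O)) (Function('D')(B, O) = Mul(3, Add(Mul(1, O), -3)) = Mul(3, Add(O, -3)) = Mul(3, Add(-3, O)) = Add(-9, Mul(3, O)))
a = 1 (a = Add(-2, Add(0, Mul(-1, -3))) = Add(-2, Add(0, 3)) = Add(-2, 3) = 1)
Mul(Add(a, Mul(5, -1)), Function('D')(Function('o')(4), Function('g')(4))) = Mul(Add(1, Mul(5, -1)), Add(-9, Mul(3, 4))) = Mul(Add(1, -5), Add(-9, 12)) = Mul(-4, 3) = -12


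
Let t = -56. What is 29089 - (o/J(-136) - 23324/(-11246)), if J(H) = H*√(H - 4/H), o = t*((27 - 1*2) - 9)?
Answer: 163555785/5623 + 112*I*√157182/78591 ≈ 29087.0 + 0.565*I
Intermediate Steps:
o = -896 (o = -56*((27 - 1*2) - 9) = -56*((27 - 2) - 9) = -56*(25 - 9) = -56*16 = -896)
29089 - (o/J(-136) - 23324/(-11246)) = 29089 - (-896*(-1/(136*√(-136 - 4/(-136)))) - 23324/(-11246)) = 29089 - (-896*(-1/(136*√(-136 - 4*(-1/136)))) - 23324*(-1/11246)) = 29089 - (-896*(-1/(136*√(-136 + 1/34))) + 11662/5623) = 29089 - (-896*I*√157182/628728 + 11662/5623) = 29089 - (-112*I*√157182/78591 + 11662/5623) = 29089 - (11662/5623 - 112*I*√157182/78591) = 29089 + (-11662/5623 + 112*I*√157182/78591) = 163555785/5623 + 112*I*√157182/78591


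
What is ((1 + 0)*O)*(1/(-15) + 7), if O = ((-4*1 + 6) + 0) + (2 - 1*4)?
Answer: 0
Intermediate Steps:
O = 0 (O = ((-4 + 6) + 0) + (2 - 4) = (2 + 0) - 2 = 2 - 2 = 0)
((1 + 0)*O)*(1/(-15) + 7) = ((1 + 0)*0)*(1/(-15) + 7) = (1*0)*(-1/15 + 7) = 0*(104/15) = 0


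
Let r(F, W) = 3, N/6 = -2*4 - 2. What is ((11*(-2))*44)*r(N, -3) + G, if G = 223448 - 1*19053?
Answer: 201491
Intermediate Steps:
N = -60 (N = 6*(-2*4 - 2) = 6*(-8 - 2) = 6*(-10) = -60)
G = 204395 (G = 223448 - 19053 = 204395)
((11*(-2))*44)*r(N, -3) + G = ((11*(-2))*44)*3 + 204395 = -22*44*3 + 204395 = -968*3 + 204395 = -2904 + 204395 = 201491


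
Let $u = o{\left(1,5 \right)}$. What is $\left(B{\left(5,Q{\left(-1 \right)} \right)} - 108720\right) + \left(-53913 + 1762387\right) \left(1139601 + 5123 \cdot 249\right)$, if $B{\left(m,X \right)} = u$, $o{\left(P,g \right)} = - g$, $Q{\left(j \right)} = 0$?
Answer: $4126354133347$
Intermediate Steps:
$u = -5$ ($u = \left(-1\right) 5 = -5$)
$B{\left(m,X \right)} = -5$
$\left(B{\left(5,Q{\left(-1 \right)} \right)} - 108720\right) + \left(-53913 + 1762387\right) \left(1139601 + 5123 \cdot 249\right) = \left(-5 - 108720\right) + \left(-53913 + 1762387\right) \left(1139601 + 5123 \cdot 249\right) = \left(-5 - 108720\right) + 1708474 \left(1139601 + 1275627\right) = -108725 + 1708474 \cdot 2415228 = -108725 + 4126354242072 = 4126354133347$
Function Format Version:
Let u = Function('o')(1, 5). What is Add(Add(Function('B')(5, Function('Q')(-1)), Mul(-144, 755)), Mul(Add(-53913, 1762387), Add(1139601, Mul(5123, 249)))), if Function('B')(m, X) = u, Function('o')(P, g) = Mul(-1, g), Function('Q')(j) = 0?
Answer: 4126354133347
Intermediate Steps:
u = -5 (u = Mul(-1, 5) = -5)
Function('B')(m, X) = -5
Add(Add(Function('B')(5, Function('Q')(-1)), Mul(-144, 755)), Mul(Add(-53913, 1762387), Add(1139601, Mul(5123, 249)))) = Add(Add(-5, Mul(-144, 755)), Mul(Add(-53913, 1762387), Add(1139601, Mul(5123, 249)))) = Add(Add(-5, -108720), Mul(1708474, Add(1139601, 1275627))) = Add(-108725, Mul(1708474, 2415228)) = Add(-108725, 4126354242072) = 4126354133347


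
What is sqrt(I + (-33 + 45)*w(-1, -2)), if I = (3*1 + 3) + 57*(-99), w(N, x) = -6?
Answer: I*sqrt(5709) ≈ 75.558*I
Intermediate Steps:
I = -5637 (I = (3 + 3) - 5643 = 6 - 5643 = -5637)
sqrt(I + (-33 + 45)*w(-1, -2)) = sqrt(-5637 + (-33 + 45)*(-6)) = sqrt(-5637 + 12*(-6)) = sqrt(-5637 - 72) = sqrt(-5709) = I*sqrt(5709)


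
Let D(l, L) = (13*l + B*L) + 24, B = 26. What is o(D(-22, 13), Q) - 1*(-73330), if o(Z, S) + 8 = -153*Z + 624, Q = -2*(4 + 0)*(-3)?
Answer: 62318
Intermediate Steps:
D(l, L) = 24 + 13*l + 26*L (D(l, L) = (13*l + 26*L) + 24 = 24 + 13*l + 26*L)
Q = 24 (Q = -8*(-3) = -2*(-12) = 24)
o(Z, S) = 616 - 153*Z (o(Z, S) = -8 + (-153*Z + 624) = -8 + (624 - 153*Z) = 616 - 153*Z)
o(D(-22, 13), Q) - 1*(-73330) = (616 - 153*(24 + 13*(-22) + 26*13)) - 1*(-73330) = (616 - 153*(24 - 286 + 338)) + 73330 = (616 - 153*76) + 73330 = (616 - 11628) + 73330 = -11012 + 73330 = 62318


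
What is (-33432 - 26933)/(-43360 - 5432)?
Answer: 60365/48792 ≈ 1.2372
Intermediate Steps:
(-33432 - 26933)/(-43360 - 5432) = -60365/(-48792) = -60365*(-1/48792) = 60365/48792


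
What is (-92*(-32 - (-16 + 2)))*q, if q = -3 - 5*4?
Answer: -38088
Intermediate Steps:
q = -23 (q = -3 - 20 = -23)
(-92*(-32 - (-16 + 2)))*q = -92*(-32 - (-16 + 2))*(-23) = -92*(-32 - 1*(-14))*(-23) = -92*(-32 + 14)*(-23) = -92*(-18)*(-23) = 1656*(-23) = -38088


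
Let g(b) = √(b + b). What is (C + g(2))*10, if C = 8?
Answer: 100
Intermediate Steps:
g(b) = √2*√b (g(b) = √(2*b) = √2*√b)
(C + g(2))*10 = (8 + √2*√2)*10 = (8 + 2)*10 = 10*10 = 100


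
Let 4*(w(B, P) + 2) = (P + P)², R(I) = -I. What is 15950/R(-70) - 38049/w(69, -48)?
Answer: 3405347/16114 ≈ 211.33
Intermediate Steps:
w(B, P) = -2 + P² (w(B, P) = -2 + (P + P)²/4 = -2 + (2*P)²/4 = -2 + (4*P²)/4 = -2 + P²)
15950/R(-70) - 38049/w(69, -48) = 15950/((-1*(-70))) - 38049/(-2 + (-48)²) = 15950/70 - 38049/(-2 + 2304) = 15950*(1/70) - 38049/2302 = 1595/7 - 38049*1/2302 = 1595/7 - 38049/2302 = 3405347/16114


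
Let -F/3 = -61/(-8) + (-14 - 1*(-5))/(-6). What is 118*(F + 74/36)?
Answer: -107557/36 ≈ -2987.7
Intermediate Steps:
F = -219/8 (F = -3*(-61/(-8) + (-14 - 1*(-5))/(-6)) = -3*(-61*(-⅛) + (-14 + 5)*(-⅙)) = -3*(61/8 - 9*(-⅙)) = -3*(61/8 + 3/2) = -3*73/8 = -219/8 ≈ -27.375)
118*(F + 74/36) = 118*(-219/8 + 74/36) = 118*(-219/8 + 74*(1/36)) = 118*(-219/8 + 37/18) = 118*(-1823/72) = -107557/36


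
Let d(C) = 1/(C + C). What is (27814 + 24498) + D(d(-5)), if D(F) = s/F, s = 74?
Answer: 51572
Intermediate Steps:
d(C) = 1/(2*C)
D(F) = 74/F
(27814 + 24498) + D(d(-5)) = (27814 + 24498) + 74/(((1/2)/(-5))) = 52312 + 74/(((1/2)*(-1/5))) = 52312 + 74/(-1/10) = 52312 + 74*(-10) = 52312 - 740 = 51572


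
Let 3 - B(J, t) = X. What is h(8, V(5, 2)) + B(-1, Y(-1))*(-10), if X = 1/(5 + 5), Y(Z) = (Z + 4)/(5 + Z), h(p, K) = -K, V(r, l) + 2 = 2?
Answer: -29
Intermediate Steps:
V(r, l) = 0 (V(r, l) = -2 + 2 = 0)
Y(Z) = (4 + Z)/(5 + Z)
X = ⅒ (X = 1/10 = ⅒ ≈ 0.10000)
B(J, t) = 29/10 (B(J, t) = 3 - 1*⅒ = 3 - ⅒ = 29/10)
h(8, V(5, 2)) + B(-1, Y(-1))*(-10) = -1*0 + (29/10)*(-10) = 0 - 29 = -29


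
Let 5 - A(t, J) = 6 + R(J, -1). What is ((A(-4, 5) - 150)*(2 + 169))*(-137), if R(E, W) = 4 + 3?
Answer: 3701466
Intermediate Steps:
R(E, W) = 7
A(t, J) = -8 (A(t, J) = 5 - (6 + 7) = 5 - 1*13 = 5 - 13 = -8)
((A(-4, 5) - 150)*(2 + 169))*(-137) = ((-8 - 150)*(2 + 169))*(-137) = -158*171*(-137) = -27018*(-137) = 3701466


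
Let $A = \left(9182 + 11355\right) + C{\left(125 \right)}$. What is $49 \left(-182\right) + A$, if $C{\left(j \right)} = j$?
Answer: $11744$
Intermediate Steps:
$A = 20662$ ($A = \left(9182 + 11355\right) + 125 = 20537 + 125 = 20662$)
$49 \left(-182\right) + A = 49 \left(-182\right) + 20662 = -8918 + 20662 = 11744$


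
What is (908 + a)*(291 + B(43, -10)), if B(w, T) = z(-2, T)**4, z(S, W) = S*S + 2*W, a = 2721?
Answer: 238886183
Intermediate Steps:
z(S, W) = S**2 + 2*W
B(w, T) = (4 + 2*T)**4 (B(w, T) = ((-2)**2 + 2*T)**4 = (4 + 2*T)**4)
(908 + a)*(291 + B(43, -10)) = (908 + 2721)*(291 + 16*(2 - 10)**4) = 3629*(291 + 16*(-8)**4) = 3629*(291 + 16*4096) = 3629*(291 + 65536) = 3629*65827 = 238886183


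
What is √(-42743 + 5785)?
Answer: I*√36958 ≈ 192.24*I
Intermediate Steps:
√(-42743 + 5785) = √(-36958) = I*√36958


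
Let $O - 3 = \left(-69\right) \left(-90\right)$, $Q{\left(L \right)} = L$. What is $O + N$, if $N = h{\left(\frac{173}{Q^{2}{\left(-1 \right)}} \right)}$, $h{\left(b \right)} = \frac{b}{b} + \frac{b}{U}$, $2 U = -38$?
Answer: $\frac{117893}{19} \approx 6204.9$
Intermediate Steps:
$U = -19$ ($U = \frac{1}{2} \left(-38\right) = -19$)
$h{\left(b \right)} = 1 - \frac{b}{19}$ ($h{\left(b \right)} = \frac{b}{b} + \frac{b}{-19} = 1 + b \left(- \frac{1}{19}\right) = 1 - \frac{b}{19}$)
$O = 6213$ ($O = 3 - -6210 = 3 + 6210 = 6213$)
$N = - \frac{154}{19}$ ($N = 1 - \frac{173 \frac{1}{\left(-1\right)^{2}}}{19} = 1 - \frac{173 \cdot 1^{-1}}{19} = 1 - \frac{173 \cdot 1}{19} = 1 - \frac{173}{19} = - \frac{154}{19} \approx -8.1053$)
$O + N = 6213 - \frac{154}{19} = \frac{117893}{19}$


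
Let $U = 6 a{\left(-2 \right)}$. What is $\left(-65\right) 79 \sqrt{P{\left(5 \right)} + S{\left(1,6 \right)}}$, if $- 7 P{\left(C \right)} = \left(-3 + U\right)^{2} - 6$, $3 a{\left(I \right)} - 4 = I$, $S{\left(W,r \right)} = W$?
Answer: $- \frac{10270 \sqrt{21}}{7} \approx -6723.3$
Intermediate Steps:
$a{\left(I \right)} = \frac{4}{3} + \frac{I}{3}$
$U = 4$ ($U = 6 \left(\frac{4}{3} + \frac{1}{3} \left(-2\right)\right) = 6 \left(\frac{4}{3} - \frac{2}{3}\right) = 6 \cdot \frac{2}{3} = 4$)
$P{\left(C \right)} = \frac{5}{7}$ ($P{\left(C \right)} = - \frac{\left(-3 + 4\right)^{2} - 6}{7} = - \frac{1^{2} - 6}{7} = - \frac{1 - 6}{7} = \left(- \frac{1}{7}\right) \left(-5\right) = \frac{5}{7}$)
$\left(-65\right) 79 \sqrt{P{\left(5 \right)} + S{\left(1,6 \right)}} = \left(-65\right) 79 \sqrt{\frac{5}{7} + 1} = - 5135 \sqrt{\frac{12}{7}} = - 5135 \frac{2 \sqrt{21}}{7} = - \frac{10270 \sqrt{21}}{7}$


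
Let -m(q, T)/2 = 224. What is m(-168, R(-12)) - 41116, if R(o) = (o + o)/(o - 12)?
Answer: -41564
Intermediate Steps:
R(o) = 2*o/(-12 + o) (R(o) = (2*o)/(-12 + o) = 2*o/(-12 + o))
m(q, T) = -448 (m(q, T) = -2*224 = -448)
m(-168, R(-12)) - 41116 = -448 - 41116 = -41564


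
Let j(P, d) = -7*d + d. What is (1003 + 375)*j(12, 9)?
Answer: -74412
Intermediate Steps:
j(P, d) = -6*d
(1003 + 375)*j(12, 9) = (1003 + 375)*(-6*9) = 1378*(-54) = -74412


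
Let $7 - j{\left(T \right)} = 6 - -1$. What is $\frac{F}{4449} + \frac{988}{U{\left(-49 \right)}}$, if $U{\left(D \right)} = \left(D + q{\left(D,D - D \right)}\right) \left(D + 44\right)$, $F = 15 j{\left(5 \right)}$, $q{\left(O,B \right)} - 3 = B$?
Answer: $\frac{494}{115} \approx 4.2957$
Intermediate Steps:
$q{\left(O,B \right)} = 3 + B$
$j{\left(T \right)} = 0$ ($j{\left(T \right)} = 7 - \left(6 - -1\right) = 7 - \left(6 + 1\right) = 7 - 7 = 0$)
$F = 0$ ($F = 15 \cdot 0 = 0$)
$U{\left(D \right)} = \left(3 + D\right) \left(44 + D\right)$ ($U{\left(D \right)} = \left(D + \left(3 + \left(D - D\right)\right)\right) \left(D + 44\right) = \left(D + \left(3 + 0\right)\right) \left(44 + D\right) = \left(D + 3\right) \left(44 + D\right) = \left(3 + D\right) \left(44 + D\right)$)
$\frac{F}{4449} + \frac{988}{U{\left(-49 \right)}} = \frac{0}{4449} + \frac{988}{132 + \left(-49\right)^{2} + 47 \left(-49\right)} = 0 \cdot \frac{1}{4449} + \frac{988}{132 + 2401 - 2303} = 0 + \frac{988}{230} = 0 + 988 \cdot \frac{1}{230} = 0 + \frac{494}{115} = \frac{494}{115}$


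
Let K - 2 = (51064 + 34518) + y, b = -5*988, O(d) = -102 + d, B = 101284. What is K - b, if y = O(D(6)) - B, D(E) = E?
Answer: -10856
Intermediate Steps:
b = -4940
y = -101380 (y = (-102 + 6) - 1*101284 = -96 - 101284 = -101380)
K = -15796 (K = 2 + ((51064 + 34518) - 101380) = 2 + (85582 - 101380) = 2 - 15798 = -15796)
K - b = -15796 - 1*(-4940) = -15796 + 4940 = -10856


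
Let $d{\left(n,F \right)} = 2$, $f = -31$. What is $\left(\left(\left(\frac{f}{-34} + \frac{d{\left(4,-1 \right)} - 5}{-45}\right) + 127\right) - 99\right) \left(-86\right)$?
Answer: $- \frac{635497}{255} \approx -2492.1$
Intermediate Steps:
$\left(\left(\left(\frac{f}{-34} + \frac{d{\left(4,-1 \right)} - 5}{-45}\right) + 127\right) - 99\right) \left(-86\right) = \left(\left(\left(- \frac{31}{-34} + \frac{2 - 5}{-45}\right) + 127\right) - 99\right) \left(-86\right) = \left(\left(\left(\left(-31\right) \left(- \frac{1}{34}\right) - - \frac{1}{15}\right) + 127\right) - 99\right) \left(-86\right) = \left(\left(\left(\frac{31}{34} + \frac{1}{15}\right) + 127\right) - 99\right) \left(-86\right) = \left(\left(\frac{499}{510} + 127\right) - 99\right) \left(-86\right) = \left(\frac{65269}{510} - 99\right) \left(-86\right) = \frac{14779}{510} \left(-86\right) = - \frac{635497}{255}$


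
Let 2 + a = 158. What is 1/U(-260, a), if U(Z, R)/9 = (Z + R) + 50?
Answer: -1/486 ≈ -0.0020576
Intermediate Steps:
a = 156 (a = -2 + 158 = 156)
U(Z, R) = 450 + 9*R + 9*Z (U(Z, R) = 9*((Z + R) + 50) = 9*((R + Z) + 50) = 9*(50 + R + Z) = 450 + 9*R + 9*Z)
1/U(-260, a) = 1/(450 + 9*156 + 9*(-260)) = 1/(450 + 1404 - 2340) = 1/(-486) = -1/486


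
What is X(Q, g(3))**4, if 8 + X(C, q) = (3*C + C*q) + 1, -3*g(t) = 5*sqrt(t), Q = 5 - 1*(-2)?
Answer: 6168169/9 - 3553480*sqrt(3)/9 ≈ 1484.6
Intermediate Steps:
Q = 7 (Q = 5 + 2 = 7)
g(t) = -5*sqrt(t)/3
X(C, q) = -7 + 3*C + C*q (X(C, q) = -8 + ((3*C + C*q) + 1) = -8 + (1 + 3*C + C*q) = -7 + 3*C + C*q)
X(Q, g(3))**4 = (-7 + 3*7 + 7*(-5*sqrt(3)/3))**4 = (-7 + 21 - 35*sqrt(3)/3)**4 = (14 - 35*sqrt(3)/3)**4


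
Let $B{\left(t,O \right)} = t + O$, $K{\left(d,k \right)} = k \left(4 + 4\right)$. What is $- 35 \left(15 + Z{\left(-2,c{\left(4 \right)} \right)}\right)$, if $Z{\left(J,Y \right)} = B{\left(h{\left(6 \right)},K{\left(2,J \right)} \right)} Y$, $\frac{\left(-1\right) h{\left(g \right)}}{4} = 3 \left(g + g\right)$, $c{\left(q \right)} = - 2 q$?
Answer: $-45325$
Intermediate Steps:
$K{\left(d,k \right)} = 8 k$ ($K{\left(d,k \right)} = k 8 = 8 k$)
$h{\left(g \right)} = - 24 g$ ($h{\left(g \right)} = - 4 \cdot 3 \left(g + g\right) = - 4 \cdot 3 \cdot 2 g = - 4 \cdot 6 g = - 24 g$)
$B{\left(t,O \right)} = O + t$
$Z{\left(J,Y \right)} = Y \left(-144 + 8 J\right)$ ($Z{\left(J,Y \right)} = \left(8 J - 144\right) Y = \left(-144 + 8 J\right) Y = Y \left(-144 + 8 J\right)$)
$- 35 \left(15 + Z{\left(-2,c{\left(4 \right)} \right)}\right) = - 35 \left(15 + 8 \left(\left(-2\right) 4\right) \left(-18 - 2\right)\right) = - 35 \left(15 + 8 \left(-8\right) \left(-20\right)\right) = - 35 \left(15 + 1280\right) = \left(-35\right) 1295 = -45325$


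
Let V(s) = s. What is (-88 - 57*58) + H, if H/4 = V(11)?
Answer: -3350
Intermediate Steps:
H = 44 (H = 4*11 = 44)
(-88 - 57*58) + H = (-88 - 57*58) + 44 = (-88 - 3306) + 44 = -3394 + 44 = -3350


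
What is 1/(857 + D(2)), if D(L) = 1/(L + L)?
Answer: 4/3429 ≈ 0.0011665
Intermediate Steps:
D(L) = 1/(2*L)
1/(857 + D(2)) = 1/(857 + (½)/2) = 1/(857 + (½)*(½)) = 1/(857 + ¼) = 1/(3429/4) = 4/3429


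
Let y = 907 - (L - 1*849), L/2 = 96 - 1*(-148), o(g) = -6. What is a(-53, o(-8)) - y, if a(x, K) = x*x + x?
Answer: 1488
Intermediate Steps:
L = 488 (L = 2*(96 - 1*(-148)) = 2*(96 + 148) = 2*244 = 488)
a(x, K) = x + x**2 (a(x, K) = x**2 + x = x + x**2)
y = 1268 (y = 907 - (488 - 1*849) = 907 - (488 - 849) = 907 - 1*(-361) = 907 + 361 = 1268)
a(-53, o(-8)) - y = -53*(1 - 53) - 1*1268 = -53*(-52) - 1268 = 2756 - 1268 = 1488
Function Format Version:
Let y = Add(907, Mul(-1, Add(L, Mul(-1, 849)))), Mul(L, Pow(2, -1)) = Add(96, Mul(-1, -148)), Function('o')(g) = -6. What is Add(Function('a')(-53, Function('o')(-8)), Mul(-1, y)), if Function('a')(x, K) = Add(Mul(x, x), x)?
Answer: 1488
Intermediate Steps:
L = 488 (L = Mul(2, Add(96, Mul(-1, -148))) = Mul(2, Add(96, 148)) = Mul(2, 244) = 488)
Function('a')(x, K) = Add(x, Pow(x, 2)) (Function('a')(x, K) = Add(Pow(x, 2), x) = Add(x, Pow(x, 2)))
y = 1268 (y = Add(907, Mul(-1, Add(488, Mul(-1, 849)))) = Add(907, Mul(-1, Add(488, -849))) = Add(907, Mul(-1, -361)) = Add(907, 361) = 1268)
Add(Function('a')(-53, Function('o')(-8)), Mul(-1, y)) = Add(Mul(-53, Add(1, -53)), Mul(-1, 1268)) = Add(Mul(-53, -52), -1268) = Add(2756, -1268) = 1488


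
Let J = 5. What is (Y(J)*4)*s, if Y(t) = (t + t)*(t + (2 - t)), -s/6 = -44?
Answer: 21120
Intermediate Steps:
s = 264 (s = -6*(-44) = 264)
Y(t) = 4*t (Y(t) = (2*t)*2 = 4*t)
(Y(J)*4)*s = ((4*5)*4)*264 = (20*4)*264 = 80*264 = 21120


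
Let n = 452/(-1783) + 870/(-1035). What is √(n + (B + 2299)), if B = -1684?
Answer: √9291860598081/123027 ≈ 24.777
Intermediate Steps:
n = -134602/123027 (n = 452*(-1/1783) + 870*(-1/1035) = -452/1783 - 58/69 = -134602/123027 ≈ -1.0941)
√(n + (B + 2299)) = √(-134602/123027 + (-1684 + 2299)) = √(-134602/123027 + 615) = √(75527003/123027) = √9291860598081/123027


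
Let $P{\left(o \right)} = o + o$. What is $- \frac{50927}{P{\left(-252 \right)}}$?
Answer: $\frac{50927}{504} \approx 101.05$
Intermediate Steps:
$P{\left(o \right)} = 2 o$
$- \frac{50927}{P{\left(-252 \right)}} = - \frac{50927}{2 \left(-252\right)} = - \frac{50927}{-504} = \left(-50927\right) \left(- \frac{1}{504}\right) = \frac{50927}{504}$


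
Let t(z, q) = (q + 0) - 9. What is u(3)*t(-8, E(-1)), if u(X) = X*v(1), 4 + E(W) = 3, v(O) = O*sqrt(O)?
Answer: -30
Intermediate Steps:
v(O) = O**(3/2)
E(W) = -1 (E(W) = -4 + 3 = -1)
u(X) = X (u(X) = X*1**(3/2) = X*1 = X)
t(z, q) = -9 + q (t(z, q) = q - 9 = -9 + q)
u(3)*t(-8, E(-1)) = 3*(-9 - 1) = 3*(-10) = -30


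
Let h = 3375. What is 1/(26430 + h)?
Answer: 1/29805 ≈ 3.3551e-5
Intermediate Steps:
1/(26430 + h) = 1/(26430 + 3375) = 1/29805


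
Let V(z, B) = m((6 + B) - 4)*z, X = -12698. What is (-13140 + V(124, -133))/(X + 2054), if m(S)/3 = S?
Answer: 5156/887 ≈ 5.8129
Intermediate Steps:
m(S) = 3*S
V(z, B) = z*(6 + 3*B) (V(z, B) = (3*((6 + B) - 4))*z = (3*(2 + B))*z = (6 + 3*B)*z = z*(6 + 3*B))
(-13140 + V(124, -133))/(X + 2054) = (-13140 + 3*124*(2 - 133))/(-12698 + 2054) = (-13140 + 3*124*(-131))/(-10644) = (-13140 - 48732)*(-1/10644) = -61872*(-1/10644) = 5156/887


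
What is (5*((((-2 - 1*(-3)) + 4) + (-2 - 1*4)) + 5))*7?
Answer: 140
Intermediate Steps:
(5*((((-2 - 1*(-3)) + 4) + (-2 - 1*4)) + 5))*7 = (5*((((-2 + 3) + 4) + (-2 - 4)) + 5))*7 = (5*(((1 + 4) - 6) + 5))*7 = (5*((5 - 6) + 5))*7 = (5*(-1 + 5))*7 = (5*4)*7 = 20*7 = 140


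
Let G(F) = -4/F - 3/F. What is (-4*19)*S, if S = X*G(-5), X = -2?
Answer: 1064/5 ≈ 212.80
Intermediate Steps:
G(F) = -7/F
S = -14/5 (S = -(-14)/(-5) = -(-14)*(-1)/5 = -2*7/5 = -14/5 ≈ -2.8000)
(-4*19)*S = -4*19*(-14/5) = -76*(-14/5) = 1064/5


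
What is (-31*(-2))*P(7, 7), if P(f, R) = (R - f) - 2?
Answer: -124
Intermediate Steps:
P(f, R) = -2 + R - f
(-31*(-2))*P(7, 7) = (-31*(-2))*(-2 + 7 - 1*7) = 62*(-2 + 7 - 7) = 62*(-2) = -124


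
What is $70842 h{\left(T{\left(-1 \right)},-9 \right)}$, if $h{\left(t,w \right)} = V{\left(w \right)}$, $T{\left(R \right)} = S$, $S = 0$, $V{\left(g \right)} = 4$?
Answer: $283368$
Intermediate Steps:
$T{\left(R \right)} = 0$
$h{\left(t,w \right)} = 4$
$70842 h{\left(T{\left(-1 \right)},-9 \right)} = 70842 \cdot 4 = 283368$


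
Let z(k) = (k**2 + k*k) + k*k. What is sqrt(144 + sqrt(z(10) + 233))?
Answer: sqrt(144 + sqrt(533)) ≈ 12.926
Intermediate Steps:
z(k) = 3*k**2 (z(k) = (k**2 + k**2) + k**2 = 2*k**2 + k**2 = 3*k**2)
sqrt(144 + sqrt(z(10) + 233)) = sqrt(144 + sqrt(3*10**2 + 233)) = sqrt(144 + sqrt(3*100 + 233)) = sqrt(144 + sqrt(300 + 233)) = sqrt(144 + sqrt(533))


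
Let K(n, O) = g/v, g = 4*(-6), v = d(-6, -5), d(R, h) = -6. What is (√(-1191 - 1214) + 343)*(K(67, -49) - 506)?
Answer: -172186 - 502*I*√2405 ≈ -1.7219e+5 - 24618.0*I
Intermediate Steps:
v = -6
g = -24
K(n, O) = 4 (K(n, O) = -24/(-6) = -24*(-⅙) = 4)
(√(-1191 - 1214) + 343)*(K(67, -49) - 506) = (√(-1191 - 1214) + 343)*(4 - 506) = (√(-2405) + 343)*(-502) = (I*√2405 + 343)*(-502) = (343 + I*√2405)*(-502) = -172186 - 502*I*√2405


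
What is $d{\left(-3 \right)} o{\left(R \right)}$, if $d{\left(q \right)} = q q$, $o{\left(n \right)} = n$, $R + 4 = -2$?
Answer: $-54$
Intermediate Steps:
$R = -6$ ($R = -4 - 2 = -6$)
$d{\left(q \right)} = q^{2}$
$d{\left(-3 \right)} o{\left(R \right)} = \left(-3\right)^{2} \left(-6\right) = 9 \left(-6\right) = -54$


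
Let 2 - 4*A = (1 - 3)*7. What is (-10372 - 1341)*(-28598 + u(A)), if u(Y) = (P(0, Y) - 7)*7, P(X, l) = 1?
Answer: 335460320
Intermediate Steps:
A = 4 (A = ½ - (1 - 3)*7/4 = ½ - (-1)*7/2 = ½ - ¼*(-14) = ½ + 7/2 = 4)
u(Y) = -42 (u(Y) = (1 - 7)*7 = -6*7 = -42)
(-10372 - 1341)*(-28598 + u(A)) = (-10372 - 1341)*(-28598 - 42) = -11713*(-28640) = 335460320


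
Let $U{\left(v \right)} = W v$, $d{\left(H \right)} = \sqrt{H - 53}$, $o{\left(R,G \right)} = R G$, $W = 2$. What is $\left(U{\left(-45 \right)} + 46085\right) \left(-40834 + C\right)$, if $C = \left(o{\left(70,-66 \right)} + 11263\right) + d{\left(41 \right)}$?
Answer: $-1572615045 + 91990 i \sqrt{3} \approx -1.5726 \cdot 10^{9} + 1.5933 \cdot 10^{5} i$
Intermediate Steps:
$o{\left(R,G \right)} = G R$
$d{\left(H \right)} = \sqrt{-53 + H}$
$U{\left(v \right)} = 2 v$
$C = 6643 + 2 i \sqrt{3}$ ($C = \left(\left(-66\right) 70 + 11263\right) + \sqrt{-53 + 41} = \left(-4620 + 11263\right) + \sqrt{-12} = 6643 + 2 i \sqrt{3} \approx 6643.0 + 3.4641 i$)
$\left(U{\left(-45 \right)} + 46085\right) \left(-40834 + C\right) = \left(2 \left(-45\right) + 46085\right) \left(-40834 + \left(6643 + 2 i \sqrt{3}\right)\right) = \left(-90 + 46085\right) \left(-34191 + 2 i \sqrt{3}\right) = 45995 \left(-34191 + 2 i \sqrt{3}\right) = -1572615045 + 91990 i \sqrt{3}$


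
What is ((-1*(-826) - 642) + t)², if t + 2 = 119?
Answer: 90601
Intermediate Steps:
t = 117 (t = -2 + 119 = 117)
((-1*(-826) - 642) + t)² = ((-1*(-826) - 642) + 117)² = ((826 - 642) + 117)² = (184 + 117)² = 301² = 90601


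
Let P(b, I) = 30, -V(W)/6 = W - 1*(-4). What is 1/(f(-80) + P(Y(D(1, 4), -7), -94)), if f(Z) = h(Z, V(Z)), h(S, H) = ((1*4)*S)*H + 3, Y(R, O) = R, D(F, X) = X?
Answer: -1/145887 ≈ -6.8546e-6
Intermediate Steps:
V(W) = -24 - 6*W (V(W) = -6*(W - 1*(-4)) = -6*(W + 4) = -6*(4 + W) = -24 - 6*W)
h(S, H) = 3 + 4*H*S (h(S, H) = (4*S)*H + 3 = 4*H*S + 3 = 3 + 4*H*S)
f(Z) = 3 + 4*Z*(-24 - 6*Z) (f(Z) = 3 + 4*(-24 - 6*Z)*Z = 3 + 4*Z*(-24 - 6*Z))
1/(f(-80) + P(Y(D(1, 4), -7), -94)) = 1/((3 - 24*(-80)*(4 - 80)) + 30) = 1/((3 - 24*(-80)*(-76)) + 30) = 1/((3 - 145920) + 30) = 1/(-145917 + 30) = 1/(-145887) = -1/145887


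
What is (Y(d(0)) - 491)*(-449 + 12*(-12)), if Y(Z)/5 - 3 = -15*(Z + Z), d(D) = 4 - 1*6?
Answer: 104368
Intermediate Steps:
d(D) = -2 (d(D) = 4 - 6 = -2)
Y(Z) = 15 - 150*Z (Y(Z) = 15 + 5*(-15*(Z + Z)) = 15 + 5*(-30*Z) = 15 - 150*Z)
(Y(d(0)) - 491)*(-449 + 12*(-12)) = ((15 - 150*(-2)) - 491)*(-449 + 12*(-12)) = ((15 + 300) - 491)*(-449 - 144) = (315 - 491)*(-593) = -176*(-593) = 104368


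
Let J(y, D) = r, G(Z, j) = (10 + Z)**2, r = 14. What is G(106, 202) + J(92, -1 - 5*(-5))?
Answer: 13470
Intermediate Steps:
J(y, D) = 14
G(106, 202) + J(92, -1 - 5*(-5)) = (10 + 106)**2 + 14 = 116**2 + 14 = 13456 + 14 = 13470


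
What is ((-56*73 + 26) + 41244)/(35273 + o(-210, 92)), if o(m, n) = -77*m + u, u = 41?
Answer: 18591/25742 ≈ 0.72221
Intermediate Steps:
o(m, n) = 41 - 77*m (o(m, n) = -77*m + 41 = 41 - 77*m)
((-56*73 + 26) + 41244)/(35273 + o(-210, 92)) = ((-56*73 + 26) + 41244)/(35273 + (41 - 77*(-210))) = ((-4088 + 26) + 41244)/(35273 + (41 + 16170)) = (-4062 + 41244)/(35273 + 16211) = 37182/51484 = 37182*(1/51484) = 18591/25742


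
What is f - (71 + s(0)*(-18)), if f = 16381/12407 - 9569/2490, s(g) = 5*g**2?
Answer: -2271367423/30893430 ≈ -73.523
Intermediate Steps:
f = -77933893/30893430 (f = 16381*(1/12407) - 9569*1/2490 = 16381/12407 - 9569/2490 = -77933893/30893430 ≈ -2.5227)
f - (71 + s(0)*(-18)) = -77933893/30893430 - (71 + (5*0**2)*(-18)) = -77933893/30893430 - (71 + (5*0)*(-18)) = -77933893/30893430 - (71 + 0*(-18)) = -77933893/30893430 - (71 + 0) = -77933893/30893430 - 1*71 = -77933893/30893430 - 71 = -2271367423/30893430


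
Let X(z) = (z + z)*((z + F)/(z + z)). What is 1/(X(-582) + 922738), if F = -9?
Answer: 1/922147 ≈ 1.0844e-6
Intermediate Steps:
X(z) = -9 + z (X(z) = (z + z)*((z - 9)/(z + z)) = (2*z)*((-9 + z)/((2*z))) = (2*z)*((-9 + z)*(1/(2*z))) = (2*z)*((-9 + z)/(2*z)) = -9 + z)
1/(X(-582) + 922738) = 1/((-9 - 582) + 922738) = 1/(-591 + 922738) = 1/922147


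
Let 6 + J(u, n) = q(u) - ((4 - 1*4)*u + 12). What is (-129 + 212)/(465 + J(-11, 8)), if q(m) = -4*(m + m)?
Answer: 83/535 ≈ 0.15514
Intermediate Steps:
q(m) = -8*m
J(u, n) = -18 - 8*u (J(u, n) = -6 + (-8*u - ((4 - 1*4)*u + 12)) = -6 + (-8*u - ((4 - 4)*u + 12)) = -6 + (-8*u - (0*u + 12)) = -6 + (-8*u - (0 + 12)) = -6 + (-8*u - 1*12) = -6 + (-8*u - 12) = -6 + (-12 - 8*u) = -18 - 8*u)
(-129 + 212)/(465 + J(-11, 8)) = (-129 + 212)/(465 + (-18 - 8*(-11))) = 83/(465 + (-18 + 88)) = 83/(465 + 70) = 83/535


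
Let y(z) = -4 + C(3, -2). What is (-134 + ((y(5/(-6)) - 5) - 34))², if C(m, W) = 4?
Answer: 29929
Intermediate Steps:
y(z) = 0 (y(z) = -4 + 4 = 0)
(-134 + ((y(5/(-6)) - 5) - 34))² = (-134 + ((0 - 5) - 34))² = (-134 + (-5 - 34))² = (-134 - 39)² = (-173)² = 29929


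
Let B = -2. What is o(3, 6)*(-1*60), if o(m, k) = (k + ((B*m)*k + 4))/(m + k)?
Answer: 520/3 ≈ 173.33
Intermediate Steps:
o(m, k) = (4 + k - 2*k*m)/(k + m) (o(m, k) = (k + ((-2*m)*k + 4))/(m + k) = (k + (-2*k*m + 4))/(k + m) = (k + (4 - 2*k*m))/(k + m) = (4 + k - 2*k*m)/(k + m))
o(3, 6)*(-1*60) = ((4 + 6 - 2*6*3)/(6 + 3))*(-1*60) = ((4 + 6 - 36)/9)*(-60) = ((⅑)*(-26))*(-60) = -26/9*(-60) = 520/3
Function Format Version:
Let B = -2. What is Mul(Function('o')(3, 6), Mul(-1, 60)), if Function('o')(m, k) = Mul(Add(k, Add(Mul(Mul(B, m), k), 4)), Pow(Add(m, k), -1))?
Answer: Rational(520, 3) ≈ 173.33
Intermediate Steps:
Function('o')(m, k) = Mul(Pow(Add(k, m), -1), Add(4, k, Mul(-2, k, m))) (Function('o')(m, k) = Mul(Add(k, Add(Mul(Mul(-2, m), k), 4)), Pow(Add(m, k), -1)) = Mul(Add(k, Add(Mul(-2, k, m), 4)), Pow(Add(k, m), -1)) = Mul(Add(k, Add(4, Mul(-2, k, m))), Pow(Add(k, m), -1)) = Mul(Add(4, k, Mul(-2, k, m)), Pow(Add(k, m), -1)) = Mul(Pow(Add(k, m), -1), Add(4, k, Mul(-2, k, m))))
Mul(Function('o')(3, 6), Mul(-1, 60)) = Mul(Mul(Pow(Add(6, 3), -1), Add(4, 6, Mul(-2, 6, 3))), Mul(-1, 60)) = Mul(Mul(Pow(9, -1), Add(4, 6, -36)), -60) = Mul(Mul(Rational(1, 9), -26), -60) = Mul(Rational(-26, 9), -60) = Rational(520, 3)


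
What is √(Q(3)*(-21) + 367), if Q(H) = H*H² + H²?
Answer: I*√389 ≈ 19.723*I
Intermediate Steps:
Q(H) = H² + H³ (Q(H) = H³ + H² = H² + H³)
√(Q(3)*(-21) + 367) = √((3²*(1 + 3))*(-21) + 367) = √((9*4)*(-21) + 367) = √(36*(-21) + 367) = √(-756 + 367) = √(-389) = I*√389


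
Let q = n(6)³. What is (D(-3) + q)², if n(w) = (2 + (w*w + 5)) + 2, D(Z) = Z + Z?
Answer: 8302672161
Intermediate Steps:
D(Z) = 2*Z
n(w) = 9 + w² (n(w) = (2 + (w² + 5)) + 2 = (2 + (5 + w²)) + 2 = (7 + w²) + 2 = 9 + w²)
q = 91125 (q = (9 + 6²)³ = (9 + 36)³ = 45³ = 91125)
(D(-3) + q)² = (2*(-3) + 91125)² = (-6 + 91125)² = 91119² = 8302672161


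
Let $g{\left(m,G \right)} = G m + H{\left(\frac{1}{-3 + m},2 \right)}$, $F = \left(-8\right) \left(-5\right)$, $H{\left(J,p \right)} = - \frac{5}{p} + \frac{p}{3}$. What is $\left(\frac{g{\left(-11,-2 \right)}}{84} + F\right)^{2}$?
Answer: $\frac{411318961}{254016} \approx 1619.3$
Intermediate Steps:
$H{\left(J,p \right)} = - \frac{5}{p} + \frac{p}{3}$ ($H{\left(J,p \right)} = - \frac{5}{p} + p \frac{1}{3} = - \frac{5}{p} + \frac{p}{3}$)
$F = 40$
$g{\left(m,G \right)} = - \frac{11}{6} + G m$ ($g{\left(m,G \right)} = G m + \left(- \frac{5}{2} + \frac{1}{3} \cdot 2\right) = G m + \left(\left(-5\right) \frac{1}{2} + \frac{2}{3}\right) = G m + \left(- \frac{5}{2} + \frac{2}{3}\right) = G m - \frac{11}{6} = - \frac{11}{6} + G m$)
$\left(\frac{g{\left(-11,-2 \right)}}{84} + F\right)^{2} = \left(\frac{- \frac{11}{6} - -22}{84} + 40\right)^{2} = \left(\left(- \frac{11}{6} + 22\right) \frac{1}{84} + 40\right)^{2} = \left(\frac{121}{6} \cdot \frac{1}{84} + 40\right)^{2} = \left(\frac{121}{504} + 40\right)^{2} = \left(\frac{20281}{504}\right)^{2} = \frac{411318961}{254016}$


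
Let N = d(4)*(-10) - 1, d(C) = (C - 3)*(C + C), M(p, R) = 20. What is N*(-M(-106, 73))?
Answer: 1620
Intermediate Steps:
d(C) = 2*C*(-3 + C) (d(C) = (-3 + C)*(2*C) = 2*C*(-3 + C))
N = -81 (N = (2*4*(-3 + 4))*(-10) - 1 = (2*4*1)*(-10) - 1 = 8*(-10) - 1 = -80 - 1 = -81)
N*(-M(-106, 73)) = -(-81)*20 = -81*(-20) = 1620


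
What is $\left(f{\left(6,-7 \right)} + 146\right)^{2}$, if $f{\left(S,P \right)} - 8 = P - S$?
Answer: $19881$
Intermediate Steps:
$f{\left(S,P \right)} = 8 + P - S$ ($f{\left(S,P \right)} = 8 + \left(P - S\right) = 8 + P - S$)
$\left(f{\left(6,-7 \right)} + 146\right)^{2} = \left(\left(8 - 7 - 6\right) + 146\right)^{2} = \left(-5 + 146\right)^{2} = 141^{2} = 19881$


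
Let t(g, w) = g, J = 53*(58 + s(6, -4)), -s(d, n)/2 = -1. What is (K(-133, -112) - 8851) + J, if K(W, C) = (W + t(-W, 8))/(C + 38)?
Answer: -5671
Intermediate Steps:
s(d, n) = 2 (s(d, n) = -2*(-1) = 2)
J = 3180 (J = 53*(58 + 2) = 53*60 = 3180)
K(W, C) = 0 (K(W, C) = (W - W)/(C + 38) = 0/(38 + C) = 0)
(K(-133, -112) - 8851) + J = (0 - 8851) + 3180 = -8851 + 3180 = -5671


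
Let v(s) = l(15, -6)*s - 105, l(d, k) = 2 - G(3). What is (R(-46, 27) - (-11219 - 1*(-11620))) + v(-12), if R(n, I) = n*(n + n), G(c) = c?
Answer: 3738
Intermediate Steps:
R(n, I) = 2*n² (R(n, I) = n*(2*n) = 2*n²)
l(d, k) = -1 (l(d, k) = 2 - 1*3 = 2 - 3 = -1)
v(s) = -105 - s (v(s) = -s - 105 = -105 - s)
(R(-46, 27) - (-11219 - 1*(-11620))) + v(-12) = (2*(-46)² - (-11219 - 1*(-11620))) + (-105 - 1*(-12)) = (2*2116 - (-11219 + 11620)) + (-105 + 12) = (4232 - 1*401) - 93 = (4232 - 401) - 93 = 3831 - 93 = 3738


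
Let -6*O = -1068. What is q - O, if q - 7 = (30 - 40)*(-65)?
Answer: 479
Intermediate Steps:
O = 178 (O = -⅙*(-1068) = 178)
q = 657 (q = 7 + (30 - 40)*(-65) = 7 - 10*(-65) = 7 + 650 = 657)
q - O = 657 - 1*178 = 657 - 178 = 479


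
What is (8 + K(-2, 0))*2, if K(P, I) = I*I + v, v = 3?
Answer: 22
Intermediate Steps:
K(P, I) = 3 + I**2 (K(P, I) = I*I + 3 = I**2 + 3 = 3 + I**2)
(8 + K(-2, 0))*2 = (8 + (3 + 0**2))*2 = (8 + (3 + 0))*2 = (8 + 3)*2 = 11*2 = 22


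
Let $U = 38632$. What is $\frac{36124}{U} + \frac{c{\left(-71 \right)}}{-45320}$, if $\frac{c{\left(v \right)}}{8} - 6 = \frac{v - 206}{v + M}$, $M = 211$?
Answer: $\frac{325320393}{348170900} \approx 0.93437$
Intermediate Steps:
$c{\left(v \right)} = 48 + \frac{8 \left(-206 + v\right)}{211 + v}$ ($c{\left(v \right)} = 48 + 8 \frac{v - 206}{v + 211} = 48 + 8 \frac{-206 + v}{211 + v} = 48 + \frac{8 \left(-206 + v\right)}{211 + v}$)
$\frac{36124}{U} + \frac{c{\left(-71 \right)}}{-45320} = \frac{36124}{38632} + \frac{8 \frac{1}{211 - 71} \left(1060 + 7 \left(-71\right)\right)}{-45320} = 36124 \cdot \frac{1}{38632} + \frac{8 \left(1060 - 497\right)}{140} \left(- \frac{1}{45320}\right) = \frac{821}{878} + 8 \cdot \frac{1}{140} \cdot 563 \left(- \frac{1}{45320}\right) = \frac{821}{878} + \frac{1126}{35} \left(- \frac{1}{45320}\right) = \frac{821}{878} - \frac{563}{793100} = \frac{325320393}{348170900}$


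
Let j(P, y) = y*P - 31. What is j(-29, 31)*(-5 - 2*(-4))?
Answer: -2790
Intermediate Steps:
j(P, y) = -31 + P*y (j(P, y) = P*y - 31 = -31 + P*y)
j(-29, 31)*(-5 - 2*(-4)) = (-31 - 29*31)*(-5 - 2*(-4)) = (-31 - 899)*(-5 + 8) = -930*3 = -2790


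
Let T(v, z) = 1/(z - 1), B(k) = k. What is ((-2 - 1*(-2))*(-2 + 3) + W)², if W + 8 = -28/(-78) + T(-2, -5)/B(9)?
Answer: 28912129/492804 ≈ 58.669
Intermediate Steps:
T(v, z) = 1/(-1 + z)
W = -5377/702 (W = -8 + (-28/(-78) + 1/(-1 - 5*9)) = -8 + (-28*(-1/78) + (⅑)/(-6)) = -8 + (14/39 - ⅙*⅑) = -8 + (14/39 - 1/54) = -8 + 239/702 = -5377/702 ≈ -7.6595)
((-2 - 1*(-2))*(-2 + 3) + W)² = ((-2 - 1*(-2))*(-2 + 3) - 5377/702)² = ((-2 + 2)*1 - 5377/702)² = (0*1 - 5377/702)² = (0 - 5377/702)² = (-5377/702)² = 28912129/492804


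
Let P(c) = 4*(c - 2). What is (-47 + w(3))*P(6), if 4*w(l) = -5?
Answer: -772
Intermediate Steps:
P(c) = -8 + 4*c (P(c) = 4*(-2 + c) = -8 + 4*c)
w(l) = -5/4 (w(l) = (1/4)*(-5) = -5/4)
(-47 + w(3))*P(6) = (-47 - 5/4)*(-8 + 4*6) = -193*(-8 + 24)/4 = -193/4*16 = -772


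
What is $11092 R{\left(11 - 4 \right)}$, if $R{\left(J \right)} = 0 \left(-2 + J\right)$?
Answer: $0$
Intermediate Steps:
$R{\left(J \right)} = 0$
$11092 R{\left(11 - 4 \right)} = 11092 \cdot 0 = 0$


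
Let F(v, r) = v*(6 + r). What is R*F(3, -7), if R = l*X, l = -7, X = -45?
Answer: -945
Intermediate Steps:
R = 315 (R = -7*(-45) = 315)
R*F(3, -7) = 315*(3*(6 - 7)) = 315*(3*(-1)) = 315*(-3) = -945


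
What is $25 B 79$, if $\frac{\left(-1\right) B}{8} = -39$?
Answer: $616200$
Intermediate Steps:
$B = 312$ ($B = \left(-8\right) \left(-39\right) = 312$)
$25 B 79 = 25 \cdot 312 \cdot 79 = 7800 \cdot 79 = 616200$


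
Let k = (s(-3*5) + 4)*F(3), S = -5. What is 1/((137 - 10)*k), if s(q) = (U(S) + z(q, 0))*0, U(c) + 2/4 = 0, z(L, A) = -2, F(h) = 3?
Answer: 1/1524 ≈ 0.00065617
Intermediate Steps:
U(c) = -½ (U(c) = -½ + 0 = -½)
s(q) = 0 (s(q) = (-½ - 2)*0 = -5/2*0 = 0)
k = 12 (k = (0 + 4)*3 = 4*3 = 12)
1/((137 - 10)*k) = 1/((137 - 10)*12) = 1/(127*12) = 1/1524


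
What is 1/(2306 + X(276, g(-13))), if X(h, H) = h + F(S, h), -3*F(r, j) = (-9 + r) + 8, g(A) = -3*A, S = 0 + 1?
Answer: 1/2582 ≈ 0.00038730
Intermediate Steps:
S = 1
F(r, j) = 1/3 - r/3 (F(r, j) = -((-9 + r) + 8)/3 = -(-1 + r)/3 = 1/3 - r/3)
X(h, H) = h (X(h, H) = h + (1/3 - 1/3*1) = h + (1/3 - 1/3) = h + 0 = h)
1/(2306 + X(276, g(-13))) = 1/(2306 + 276) = 1/2582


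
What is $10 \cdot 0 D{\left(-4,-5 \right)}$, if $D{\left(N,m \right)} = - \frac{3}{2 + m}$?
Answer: $0$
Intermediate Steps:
$10 \cdot 0 D{\left(-4,-5 \right)} = 10 \cdot 0 \left(- \frac{3}{2 - 5}\right) = 0 \left(- \frac{3}{-3}\right) = 0 \left(\left(-3\right) \left(- \frac{1}{3}\right)\right) = 0 \cdot 1 = 0$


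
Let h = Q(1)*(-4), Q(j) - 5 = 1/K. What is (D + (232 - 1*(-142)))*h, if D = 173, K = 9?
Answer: -100648/9 ≈ -11183.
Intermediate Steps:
Q(j) = 46/9 (Q(j) = 5 + 1/9 = 5 + ⅑ = 46/9)
h = -184/9 (h = (46/9)*(-4) = -184/9 ≈ -20.444)
(D + (232 - 1*(-142)))*h = (173 + (232 - 1*(-142)))*(-184/9) = (173 + (232 + 142))*(-184/9) = (173 + 374)*(-184/9) = 547*(-184/9) = -100648/9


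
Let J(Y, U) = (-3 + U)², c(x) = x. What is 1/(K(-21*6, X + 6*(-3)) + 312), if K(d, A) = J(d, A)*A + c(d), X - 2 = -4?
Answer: -1/10394 ≈ -9.6209e-5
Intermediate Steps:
X = -2 (X = 2 - 4 = -2)
K(d, A) = d + A*(-3 + A)² (K(d, A) = (-3 + A)²*A + d = A*(-3 + A)² + d = d + A*(-3 + A)²)
1/(K(-21*6, X + 6*(-3)) + 312) = 1/((-21*6 + (-2 + 6*(-3))*(-3 + (-2 + 6*(-3)))²) + 312) = 1/((-126 + (-2 - 18)*(-3 + (-2 - 18))²) + 312) = 1/((-126 - 20*(-3 - 20)²) + 312) = 1/((-126 - 20*(-23)²) + 312) = 1/((-126 - 20*529) + 312) = 1/((-126 - 10580) + 312) = 1/(-10706 + 312) = 1/(-10394) = -1/10394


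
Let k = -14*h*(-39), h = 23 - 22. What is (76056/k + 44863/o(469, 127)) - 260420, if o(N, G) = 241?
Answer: -5704133571/21931 ≈ -2.6009e+5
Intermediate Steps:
h = 1
k = 546 (k = -14*1*(-39) = -14*(-39) = 546)
(76056/k + 44863/o(469, 127)) - 260420 = (76056/546 + 44863/241) - 260420 = (76056*(1/546) + 44863*(1/241)) - 260420 = (12676/91 + 44863/241) - 260420 = 7137449/21931 - 260420 = -5704133571/21931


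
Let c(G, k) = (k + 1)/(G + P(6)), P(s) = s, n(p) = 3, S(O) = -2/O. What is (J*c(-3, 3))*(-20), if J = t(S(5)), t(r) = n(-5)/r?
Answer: 200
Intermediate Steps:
c(G, k) = (1 + k)/(6 + G) (c(G, k) = (k + 1)/(G + 6) = (1 + k)/(6 + G))
t(r) = 3/r
J = -15/2 (J = 3/((-2/5)) = 3/((-2*⅕)) = 3/(-⅖) = 3*(-5/2) = -15/2 ≈ -7.5000)
(J*c(-3, 3))*(-20) = -15*(1 + 3)/(2*(6 - 3))*(-20) = -15*4/(2*3)*(-20) = -5*4/2*(-20) = -15/2*4/3*(-20) = -10*(-20) = 200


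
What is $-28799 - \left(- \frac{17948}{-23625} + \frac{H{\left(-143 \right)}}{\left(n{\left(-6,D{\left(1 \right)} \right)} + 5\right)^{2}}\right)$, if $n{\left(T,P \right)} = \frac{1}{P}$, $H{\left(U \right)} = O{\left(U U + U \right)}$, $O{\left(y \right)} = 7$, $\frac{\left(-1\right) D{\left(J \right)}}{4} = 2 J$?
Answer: $- \frac{16426830941}{570375} \approx -28800.0$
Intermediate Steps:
$D{\left(J \right)} = - 8 J$ ($D{\left(J \right)} = - 4 \cdot 2 J = - 8 J$)
$H{\left(U \right)} = 7$
$-28799 - \left(- \frac{17948}{-23625} + \frac{H{\left(-143 \right)}}{\left(n{\left(-6,D{\left(1 \right)} \right)} + 5\right)^{2}}\right) = -28799 - \left(- \frac{17948}{-23625} + \frac{7}{\left(\frac{1}{\left(-8\right) 1} + 5\right)^{2}}\right) = -28799 - \left(\left(-17948\right) \left(- \frac{1}{23625}\right) + \frac{7}{\left(\frac{1}{-8} + 5\right)^{2}}\right) = -28799 - \left(\frac{2564}{3375} + \frac{7}{\left(- \frac{1}{8} + 5\right)^{2}}\right) = -28799 - \left(\frac{2564}{3375} + \frac{7}{\left(\frac{39}{8}\right)^{2}}\right) = -28799 - \left(\frac{2564}{3375} + \frac{7}{\frac{1521}{64}}\right) = -28799 - \left(\frac{2564}{3375} + 7 \cdot \frac{64}{1521}\right) = -28799 - \left(\frac{2564}{3375} + \frac{448}{1521}\right) = -28799 - \frac{601316}{570375} = - \frac{16426830941}{570375}$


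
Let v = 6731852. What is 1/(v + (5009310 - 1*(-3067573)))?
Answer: 1/14808735 ≈ 6.7528e-8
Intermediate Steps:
1/(v + (5009310 - 1*(-3067573))) = 1/(6731852 + (5009310 - 1*(-3067573))) = 1/(6731852 + (5009310 + 3067573)) = 1/(6731852 + 8076883) = 1/14808735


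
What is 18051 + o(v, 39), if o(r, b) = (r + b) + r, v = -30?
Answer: 18030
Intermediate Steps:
o(r, b) = b + 2*r (o(r, b) = (b + r) + r = b + 2*r)
18051 + o(v, 39) = 18051 + (39 + 2*(-30)) = 18051 + (39 - 60) = 18051 - 21 = 18030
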